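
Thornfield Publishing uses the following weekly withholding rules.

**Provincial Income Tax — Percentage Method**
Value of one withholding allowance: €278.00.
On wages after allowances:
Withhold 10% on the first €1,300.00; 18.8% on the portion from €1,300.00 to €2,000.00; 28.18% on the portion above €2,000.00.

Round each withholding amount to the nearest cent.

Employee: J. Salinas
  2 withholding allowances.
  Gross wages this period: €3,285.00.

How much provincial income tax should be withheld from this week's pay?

€467.03

Provincial Income Tax: taxable = €3,285.00 − 2×€278.00 = €2,729.00
  €261.60 + 28.18% × (€2,729.00 − €2,000.00) = €261.60 + 28.18% × €729.00 = €467.03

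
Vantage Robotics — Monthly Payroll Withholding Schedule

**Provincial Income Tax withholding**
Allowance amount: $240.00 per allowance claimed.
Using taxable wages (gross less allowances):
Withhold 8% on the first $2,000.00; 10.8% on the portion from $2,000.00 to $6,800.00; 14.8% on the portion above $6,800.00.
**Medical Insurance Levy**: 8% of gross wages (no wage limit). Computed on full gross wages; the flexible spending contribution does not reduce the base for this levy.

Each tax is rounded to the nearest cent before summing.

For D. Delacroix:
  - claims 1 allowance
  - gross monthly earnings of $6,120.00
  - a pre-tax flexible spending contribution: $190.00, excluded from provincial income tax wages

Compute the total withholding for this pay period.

Provincial Income Tax: taxable = $6,120.00 − $190.00 − 1×$240.00 = $5,690.00
  $160.00 + 10.8% × ($5,690.00 − $2,000.00) = $160.00 + 10.8% × $3,690.00 = $558.52
Medical Insurance Levy: 8% × $6,120.00 = $489.60
Total: $558.52 + $489.60 = $1,048.12

$1,048.12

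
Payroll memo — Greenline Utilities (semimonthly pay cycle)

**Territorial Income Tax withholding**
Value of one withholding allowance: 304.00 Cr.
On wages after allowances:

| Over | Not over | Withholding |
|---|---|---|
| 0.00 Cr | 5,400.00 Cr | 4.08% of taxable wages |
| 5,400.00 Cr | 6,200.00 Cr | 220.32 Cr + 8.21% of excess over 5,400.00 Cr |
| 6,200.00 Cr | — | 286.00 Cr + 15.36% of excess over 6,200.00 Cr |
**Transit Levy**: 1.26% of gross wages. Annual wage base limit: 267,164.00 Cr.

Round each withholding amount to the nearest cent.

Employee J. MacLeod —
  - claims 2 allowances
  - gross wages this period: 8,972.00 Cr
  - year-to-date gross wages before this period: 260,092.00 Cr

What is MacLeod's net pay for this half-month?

Territorial Income Tax: taxable = 8,972.00 Cr − 2×304.00 Cr = 8,364.00 Cr
  286.00 Cr + 15.36% × (8,364.00 Cr − 6,200.00 Cr) = 286.00 Cr + 15.36% × 2,164.00 Cr = 618.39 Cr
Transit Levy: cap 267,164.00 Cr − YTD 260,092.00 Cr = 7,072.00 Cr subject; 1.26% × 7,072.00 Cr = 89.11 Cr
Total withheld: 618.39 Cr + 89.11 Cr = 707.50 Cr
Net pay: 8,972.00 Cr − 707.50 Cr = 8,264.50 Cr

8,264.50 Cr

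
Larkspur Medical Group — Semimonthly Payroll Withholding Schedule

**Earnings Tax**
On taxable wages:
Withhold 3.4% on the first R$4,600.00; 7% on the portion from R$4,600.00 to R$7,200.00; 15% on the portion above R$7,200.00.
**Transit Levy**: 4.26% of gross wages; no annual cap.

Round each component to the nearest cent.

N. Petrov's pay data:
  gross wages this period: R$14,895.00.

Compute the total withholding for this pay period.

R$2,127.18

Earnings Tax: taxable = R$14,895.00
  R$338.40 + 15% × (R$14,895.00 − R$7,200.00) = R$338.40 + 15% × R$7,695.00 = R$1,492.65
Transit Levy: 4.26% × R$14,895.00 = R$634.53
Total: R$1,492.65 + R$634.53 = R$2,127.18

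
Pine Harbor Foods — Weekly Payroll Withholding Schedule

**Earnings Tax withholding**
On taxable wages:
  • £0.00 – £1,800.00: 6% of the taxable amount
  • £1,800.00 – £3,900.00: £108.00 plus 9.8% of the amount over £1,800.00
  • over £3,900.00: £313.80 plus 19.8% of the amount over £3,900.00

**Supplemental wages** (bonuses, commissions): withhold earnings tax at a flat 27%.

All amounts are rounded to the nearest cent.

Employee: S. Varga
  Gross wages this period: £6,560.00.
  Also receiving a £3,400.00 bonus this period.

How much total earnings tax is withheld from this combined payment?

Earnings Tax: taxable = £6,560.00
  £313.80 + 19.8% × (£6,560.00 − £3,900.00) = £313.80 + 19.8% × £2,660.00 = £840.48
Supplemental (27% flat on bonus): 27% × £3,400.00 = £918.00
Total earnings tax: £840.48 + £918.00 = £1,758.48

£1,758.48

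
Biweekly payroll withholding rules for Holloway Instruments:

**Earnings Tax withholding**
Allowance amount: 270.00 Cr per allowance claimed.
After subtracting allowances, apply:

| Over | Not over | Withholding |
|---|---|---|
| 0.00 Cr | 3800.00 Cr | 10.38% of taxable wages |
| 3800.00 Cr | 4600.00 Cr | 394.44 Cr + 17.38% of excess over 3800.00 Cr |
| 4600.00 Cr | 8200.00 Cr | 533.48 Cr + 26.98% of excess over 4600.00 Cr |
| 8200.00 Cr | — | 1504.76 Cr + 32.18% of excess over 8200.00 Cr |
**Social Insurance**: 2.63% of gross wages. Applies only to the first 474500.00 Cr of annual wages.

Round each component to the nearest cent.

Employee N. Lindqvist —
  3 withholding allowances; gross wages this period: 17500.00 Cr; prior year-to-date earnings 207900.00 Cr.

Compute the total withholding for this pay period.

4697.09 Cr

Earnings Tax: taxable = 17500.00 Cr − 3×270.00 Cr = 16690.00 Cr
  1504.76 Cr + 32.18% × (16690.00 Cr − 8200.00 Cr) = 1504.76 Cr + 32.18% × 8490.00 Cr = 4236.84 Cr
Social Insurance: 2.63% × 17500.00 Cr = 460.25 Cr
Total: 4236.84 Cr + 460.25 Cr = 4697.09 Cr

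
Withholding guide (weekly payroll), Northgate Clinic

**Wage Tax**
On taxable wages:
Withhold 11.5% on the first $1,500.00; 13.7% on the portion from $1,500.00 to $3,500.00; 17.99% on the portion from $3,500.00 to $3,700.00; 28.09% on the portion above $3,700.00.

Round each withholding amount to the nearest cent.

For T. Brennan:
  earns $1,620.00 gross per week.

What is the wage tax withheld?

Wage Tax: taxable = $1,620.00
  $172.50 + 13.7% × ($1,620.00 − $1,500.00) = $172.50 + 13.7% × $120.00 = $188.94

$188.94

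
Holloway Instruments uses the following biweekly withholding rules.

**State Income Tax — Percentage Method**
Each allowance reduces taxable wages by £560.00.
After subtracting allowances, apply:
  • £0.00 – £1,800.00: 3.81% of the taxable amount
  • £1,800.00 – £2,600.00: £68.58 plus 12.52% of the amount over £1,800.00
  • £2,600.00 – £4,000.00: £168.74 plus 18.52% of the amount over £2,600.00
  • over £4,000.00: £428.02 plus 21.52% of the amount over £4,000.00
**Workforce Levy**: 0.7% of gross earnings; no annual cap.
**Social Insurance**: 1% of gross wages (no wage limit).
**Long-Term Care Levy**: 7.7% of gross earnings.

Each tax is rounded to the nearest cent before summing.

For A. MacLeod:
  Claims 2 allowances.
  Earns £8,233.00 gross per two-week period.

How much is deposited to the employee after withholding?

State Income Tax: taxable = £8,233.00 − 2×£560.00 = £7,113.00
  £428.02 + 21.52% × (£7,113.00 − £4,000.00) = £428.02 + 21.52% × £3,113.00 = £1,097.94
Workforce Levy: 0.7% × £8,233.00 = £57.63
Social Insurance: 1% × £8,233.00 = £82.33
Long-Term Care Levy: 7.7% × £8,233.00 = £633.94
Total withheld: £1,097.94 + £57.63 + £82.33 + £633.94 = £1,871.84
Net pay: £8,233.00 − £1,871.84 = £6,361.16

£6,361.16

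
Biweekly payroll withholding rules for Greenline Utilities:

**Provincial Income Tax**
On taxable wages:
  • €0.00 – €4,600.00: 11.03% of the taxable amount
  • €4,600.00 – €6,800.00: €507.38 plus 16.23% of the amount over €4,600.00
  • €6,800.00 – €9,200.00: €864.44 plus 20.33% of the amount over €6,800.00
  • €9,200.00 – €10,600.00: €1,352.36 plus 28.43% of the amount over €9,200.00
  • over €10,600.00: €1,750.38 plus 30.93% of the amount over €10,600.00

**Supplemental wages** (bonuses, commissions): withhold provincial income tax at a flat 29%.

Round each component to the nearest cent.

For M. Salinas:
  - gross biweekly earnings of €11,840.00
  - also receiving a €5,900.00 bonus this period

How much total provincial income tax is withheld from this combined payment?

Provincial Income Tax: taxable = €11,840.00
  €1,750.38 + 30.93% × (€11,840.00 − €10,600.00) = €1,750.38 + 30.93% × €1,240.00 = €2,133.91
Supplemental (29% flat on bonus): 29% × €5,900.00 = €1,711.00
Total provincial income tax: €2,133.91 + €1,711.00 = €3,844.91

€3,844.91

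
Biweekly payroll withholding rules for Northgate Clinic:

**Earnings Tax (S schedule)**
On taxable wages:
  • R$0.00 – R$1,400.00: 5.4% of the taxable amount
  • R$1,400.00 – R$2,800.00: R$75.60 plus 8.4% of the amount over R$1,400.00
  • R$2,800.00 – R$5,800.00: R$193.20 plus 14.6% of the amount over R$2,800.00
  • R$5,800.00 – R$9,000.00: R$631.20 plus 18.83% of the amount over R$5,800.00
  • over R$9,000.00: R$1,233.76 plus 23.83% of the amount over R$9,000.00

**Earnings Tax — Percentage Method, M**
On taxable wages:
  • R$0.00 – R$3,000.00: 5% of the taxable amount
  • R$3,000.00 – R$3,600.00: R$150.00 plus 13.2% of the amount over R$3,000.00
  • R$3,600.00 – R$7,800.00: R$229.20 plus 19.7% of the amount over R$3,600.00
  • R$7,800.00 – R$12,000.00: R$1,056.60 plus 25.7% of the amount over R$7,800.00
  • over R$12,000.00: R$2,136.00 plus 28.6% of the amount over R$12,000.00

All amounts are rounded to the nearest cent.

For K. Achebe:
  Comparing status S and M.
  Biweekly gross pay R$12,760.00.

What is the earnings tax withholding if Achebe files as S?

R$2,129.77

Earnings Tax (S): taxable = R$12,760.00
  R$1,233.76 + 23.83% × (R$12,760.00 − R$9,000.00) = R$1,233.76 + 23.83% × R$3,760.00 = R$2,129.77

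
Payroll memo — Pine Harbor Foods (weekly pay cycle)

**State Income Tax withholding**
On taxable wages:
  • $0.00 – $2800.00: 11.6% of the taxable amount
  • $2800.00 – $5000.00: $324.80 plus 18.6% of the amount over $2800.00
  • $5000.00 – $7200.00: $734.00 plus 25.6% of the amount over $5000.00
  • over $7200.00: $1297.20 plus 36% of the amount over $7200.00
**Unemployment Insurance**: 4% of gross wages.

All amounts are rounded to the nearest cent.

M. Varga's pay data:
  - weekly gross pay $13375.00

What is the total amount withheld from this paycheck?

$4055.20

State Income Tax: taxable = $13375.00
  $1297.20 + 36% × ($13375.00 − $7200.00) = $1297.20 + 36% × $6175.00 = $3520.20
Unemployment Insurance: 4% × $13375.00 = $535.00
Total: $3520.20 + $535.00 = $4055.20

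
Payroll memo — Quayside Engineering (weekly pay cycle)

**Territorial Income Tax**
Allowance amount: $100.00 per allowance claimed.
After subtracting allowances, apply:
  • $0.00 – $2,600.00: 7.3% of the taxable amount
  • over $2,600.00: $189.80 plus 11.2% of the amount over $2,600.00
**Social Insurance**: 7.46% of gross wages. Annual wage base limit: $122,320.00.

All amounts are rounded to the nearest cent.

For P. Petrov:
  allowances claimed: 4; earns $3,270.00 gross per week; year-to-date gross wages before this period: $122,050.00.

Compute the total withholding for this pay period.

$240.18

Territorial Income Tax: taxable = $3,270.00 − 4×$100.00 = $2,870.00
  $189.80 + 11.2% × ($2,870.00 − $2,600.00) = $189.80 + 11.2% × $270.00 = $220.04
Social Insurance: cap $122,320.00 − YTD $122,050.00 = $270.00 subject; 7.46% × $270.00 = $20.14
Total: $220.04 + $20.14 = $240.18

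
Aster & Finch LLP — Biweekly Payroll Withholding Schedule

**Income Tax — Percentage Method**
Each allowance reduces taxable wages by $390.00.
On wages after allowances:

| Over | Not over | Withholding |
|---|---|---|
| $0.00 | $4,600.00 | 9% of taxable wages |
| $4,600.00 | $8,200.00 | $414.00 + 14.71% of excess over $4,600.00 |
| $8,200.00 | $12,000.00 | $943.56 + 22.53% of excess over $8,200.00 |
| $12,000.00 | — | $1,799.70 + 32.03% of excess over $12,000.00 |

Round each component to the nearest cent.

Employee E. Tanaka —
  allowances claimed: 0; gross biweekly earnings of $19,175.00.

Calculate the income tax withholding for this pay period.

Income Tax: taxable = $19,175.00
  $1,799.70 + 32.03% × ($19,175.00 − $12,000.00) = $1,799.70 + 32.03% × $7,175.00 = $4,097.85

$4,097.85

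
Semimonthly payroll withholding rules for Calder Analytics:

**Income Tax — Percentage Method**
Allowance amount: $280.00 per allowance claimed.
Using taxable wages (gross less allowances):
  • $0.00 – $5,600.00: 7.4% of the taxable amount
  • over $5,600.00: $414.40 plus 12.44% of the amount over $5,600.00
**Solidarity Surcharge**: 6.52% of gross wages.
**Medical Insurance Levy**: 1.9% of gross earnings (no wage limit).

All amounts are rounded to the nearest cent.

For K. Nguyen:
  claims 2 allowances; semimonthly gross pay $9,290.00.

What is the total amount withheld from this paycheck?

$1,585.99

Income Tax: taxable = $9,290.00 − 2×$280.00 = $8,730.00
  $414.40 + 12.44% × ($8,730.00 − $5,600.00) = $414.40 + 12.44% × $3,130.00 = $803.77
Solidarity Surcharge: 6.52% × $9,290.00 = $605.71
Medical Insurance Levy: 1.9% × $9,290.00 = $176.51
Total: $803.77 + $605.71 + $176.51 = $1,585.99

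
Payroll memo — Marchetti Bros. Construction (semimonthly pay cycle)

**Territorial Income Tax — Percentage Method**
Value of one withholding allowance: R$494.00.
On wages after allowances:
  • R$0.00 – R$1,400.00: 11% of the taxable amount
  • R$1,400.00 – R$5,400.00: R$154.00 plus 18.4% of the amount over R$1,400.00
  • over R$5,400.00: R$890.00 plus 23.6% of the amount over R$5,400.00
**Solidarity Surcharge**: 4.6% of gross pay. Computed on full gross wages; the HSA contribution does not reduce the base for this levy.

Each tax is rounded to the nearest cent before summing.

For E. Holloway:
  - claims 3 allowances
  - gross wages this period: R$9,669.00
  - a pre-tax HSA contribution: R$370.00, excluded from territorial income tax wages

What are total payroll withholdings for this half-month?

R$1,905.18

Territorial Income Tax: taxable = R$9,669.00 − R$370.00 − 3×R$494.00 = R$7,817.00
  R$890.00 + 23.6% × (R$7,817.00 − R$5,400.00) = R$890.00 + 23.6% × R$2,417.00 = R$1,460.41
Solidarity Surcharge: 4.6% × R$9,669.00 = R$444.77
Total: R$1,460.41 + R$444.77 = R$1,905.18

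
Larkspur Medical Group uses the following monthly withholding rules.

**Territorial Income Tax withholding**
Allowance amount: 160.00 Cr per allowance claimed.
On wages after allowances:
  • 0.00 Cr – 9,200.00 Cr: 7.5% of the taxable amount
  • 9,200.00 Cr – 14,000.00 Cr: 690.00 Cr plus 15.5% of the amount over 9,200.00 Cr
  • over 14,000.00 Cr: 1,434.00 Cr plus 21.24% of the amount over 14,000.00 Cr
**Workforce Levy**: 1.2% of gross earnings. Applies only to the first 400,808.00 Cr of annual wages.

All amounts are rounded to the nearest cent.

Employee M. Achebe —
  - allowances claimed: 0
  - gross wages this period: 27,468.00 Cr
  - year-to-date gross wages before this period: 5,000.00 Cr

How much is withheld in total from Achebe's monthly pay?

Territorial Income Tax: taxable = 27,468.00 Cr
  1,434.00 Cr + 21.24% × (27,468.00 Cr − 14,000.00 Cr) = 1,434.00 Cr + 21.24% × 13,468.00 Cr = 4,294.60 Cr
Workforce Levy: 1.2% × 27,468.00 Cr = 329.62 Cr
Total: 4,294.60 Cr + 329.62 Cr = 4,624.22 Cr

4,624.22 Cr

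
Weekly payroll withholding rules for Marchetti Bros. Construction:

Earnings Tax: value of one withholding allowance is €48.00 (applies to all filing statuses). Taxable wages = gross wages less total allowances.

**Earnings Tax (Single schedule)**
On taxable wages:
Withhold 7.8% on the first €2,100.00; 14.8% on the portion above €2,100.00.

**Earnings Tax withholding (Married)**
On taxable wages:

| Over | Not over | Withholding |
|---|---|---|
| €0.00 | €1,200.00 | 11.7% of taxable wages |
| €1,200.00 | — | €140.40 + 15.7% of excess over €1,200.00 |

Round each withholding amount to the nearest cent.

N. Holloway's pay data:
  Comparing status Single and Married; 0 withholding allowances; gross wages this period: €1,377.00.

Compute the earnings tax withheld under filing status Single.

€107.41

Earnings Tax (Single): taxable = €1,377.00
  7.8% × €1,377.00 = €107.41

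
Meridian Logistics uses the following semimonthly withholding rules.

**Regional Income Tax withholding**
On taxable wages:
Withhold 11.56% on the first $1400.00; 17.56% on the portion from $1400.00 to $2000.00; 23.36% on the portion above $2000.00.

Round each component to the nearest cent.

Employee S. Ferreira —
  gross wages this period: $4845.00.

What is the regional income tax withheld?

Regional Income Tax: taxable = $4845.00
  $267.20 + 23.36% × ($4845.00 − $2000.00) = $267.20 + 23.36% × $2845.00 = $931.79

$931.79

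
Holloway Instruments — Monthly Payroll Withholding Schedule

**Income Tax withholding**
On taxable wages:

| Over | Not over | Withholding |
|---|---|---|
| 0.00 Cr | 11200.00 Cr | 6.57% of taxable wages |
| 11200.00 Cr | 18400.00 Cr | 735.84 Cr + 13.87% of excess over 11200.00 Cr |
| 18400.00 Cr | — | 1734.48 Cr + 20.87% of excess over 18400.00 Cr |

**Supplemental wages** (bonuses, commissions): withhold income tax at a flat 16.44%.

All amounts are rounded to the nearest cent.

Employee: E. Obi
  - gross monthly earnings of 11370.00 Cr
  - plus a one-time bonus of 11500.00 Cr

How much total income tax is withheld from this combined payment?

2650.02 Cr

Income Tax: taxable = 11370.00 Cr
  735.84 Cr + 13.87% × (11370.00 Cr − 11200.00 Cr) = 735.84 Cr + 13.87% × 170.00 Cr = 759.42 Cr
Supplemental (16.44% flat on bonus): 16.44% × 11500.00 Cr = 1890.60 Cr
Total income tax: 759.42 Cr + 1890.60 Cr = 2650.02 Cr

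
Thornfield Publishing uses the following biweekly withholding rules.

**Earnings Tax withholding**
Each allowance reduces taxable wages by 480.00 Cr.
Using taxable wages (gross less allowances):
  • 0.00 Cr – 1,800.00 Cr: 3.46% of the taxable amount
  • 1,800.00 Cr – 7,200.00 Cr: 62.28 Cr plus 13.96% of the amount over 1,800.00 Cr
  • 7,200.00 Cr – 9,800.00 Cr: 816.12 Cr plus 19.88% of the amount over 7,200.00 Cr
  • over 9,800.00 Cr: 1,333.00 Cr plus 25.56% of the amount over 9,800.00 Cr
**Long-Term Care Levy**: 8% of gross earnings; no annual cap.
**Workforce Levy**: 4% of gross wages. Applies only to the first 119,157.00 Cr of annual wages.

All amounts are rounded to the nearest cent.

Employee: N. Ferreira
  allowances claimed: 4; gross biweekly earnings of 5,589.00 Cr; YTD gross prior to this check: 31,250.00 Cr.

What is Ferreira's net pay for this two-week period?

4,595.13 Cr

Earnings Tax: taxable = 5,589.00 Cr − 4×480.00 Cr = 3,669.00 Cr
  62.28 Cr + 13.96% × (3,669.00 Cr − 1,800.00 Cr) = 62.28 Cr + 13.96% × 1,869.00 Cr = 323.19 Cr
Long-Term Care Levy: 8% × 5,589.00 Cr = 447.12 Cr
Workforce Levy: 4% × 5,589.00 Cr = 223.56 Cr
Total withheld: 323.19 Cr + 447.12 Cr + 223.56 Cr = 993.87 Cr
Net pay: 5,589.00 Cr − 993.87 Cr = 4,595.13 Cr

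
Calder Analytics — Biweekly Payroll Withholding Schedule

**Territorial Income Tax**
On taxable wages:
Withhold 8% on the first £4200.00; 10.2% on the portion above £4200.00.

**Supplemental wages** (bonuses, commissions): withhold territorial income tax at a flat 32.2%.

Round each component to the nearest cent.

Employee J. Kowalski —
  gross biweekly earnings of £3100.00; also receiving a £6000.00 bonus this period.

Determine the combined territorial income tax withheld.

Territorial Income Tax: taxable = £3100.00
  8% × £3100.00 = £248.00
Supplemental (32.2% flat on bonus): 32.2% × £6000.00 = £1932.00
Total territorial income tax: £248.00 + £1932.00 = £2180.00

£2180.00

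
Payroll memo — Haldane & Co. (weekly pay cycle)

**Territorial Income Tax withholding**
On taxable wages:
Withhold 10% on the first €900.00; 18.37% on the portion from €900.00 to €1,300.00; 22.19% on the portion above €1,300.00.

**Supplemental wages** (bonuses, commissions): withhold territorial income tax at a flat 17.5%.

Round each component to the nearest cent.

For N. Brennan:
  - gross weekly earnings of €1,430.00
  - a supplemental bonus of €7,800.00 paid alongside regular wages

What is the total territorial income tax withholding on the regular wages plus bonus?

€1,557.33

Territorial Income Tax: taxable = €1,430.00
  €163.48 + 22.19% × (€1,430.00 − €1,300.00) = €163.48 + 22.19% × €130.00 = €192.33
Supplemental (17.5% flat on bonus): 17.5% × €7,800.00 = €1,365.00
Total territorial income tax: €192.33 + €1,365.00 = €1,557.33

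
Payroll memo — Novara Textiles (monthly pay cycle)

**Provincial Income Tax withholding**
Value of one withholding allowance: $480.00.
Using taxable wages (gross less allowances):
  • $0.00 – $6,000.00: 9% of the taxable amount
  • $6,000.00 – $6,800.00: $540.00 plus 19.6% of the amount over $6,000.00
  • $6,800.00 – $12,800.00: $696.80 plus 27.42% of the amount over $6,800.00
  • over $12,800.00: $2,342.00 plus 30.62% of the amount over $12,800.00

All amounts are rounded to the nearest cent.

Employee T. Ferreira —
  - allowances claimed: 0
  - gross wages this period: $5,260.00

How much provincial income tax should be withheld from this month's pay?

$473.40

Provincial Income Tax: taxable = $5,260.00
  9% × $5,260.00 = $473.40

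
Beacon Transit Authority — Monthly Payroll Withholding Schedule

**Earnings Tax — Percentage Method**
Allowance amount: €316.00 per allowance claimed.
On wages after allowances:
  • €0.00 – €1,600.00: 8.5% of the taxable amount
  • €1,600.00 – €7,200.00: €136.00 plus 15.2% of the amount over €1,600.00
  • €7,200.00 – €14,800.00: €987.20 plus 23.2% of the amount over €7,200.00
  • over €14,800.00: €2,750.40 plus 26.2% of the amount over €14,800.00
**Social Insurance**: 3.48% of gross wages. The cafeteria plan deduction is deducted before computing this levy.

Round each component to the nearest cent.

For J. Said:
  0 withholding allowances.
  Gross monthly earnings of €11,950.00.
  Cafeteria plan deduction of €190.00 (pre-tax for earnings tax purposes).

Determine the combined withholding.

Earnings Tax: taxable = €11,950.00 − €190.00 = €11,760.00
  €987.20 + 23.2% × (€11,760.00 − €7,200.00) = €987.20 + 23.2% × €4,560.00 = €2,045.12
Social Insurance: 3.48% × €11,760.00 = €409.25
Total: €2,045.12 + €409.25 = €2,454.37

€2,454.37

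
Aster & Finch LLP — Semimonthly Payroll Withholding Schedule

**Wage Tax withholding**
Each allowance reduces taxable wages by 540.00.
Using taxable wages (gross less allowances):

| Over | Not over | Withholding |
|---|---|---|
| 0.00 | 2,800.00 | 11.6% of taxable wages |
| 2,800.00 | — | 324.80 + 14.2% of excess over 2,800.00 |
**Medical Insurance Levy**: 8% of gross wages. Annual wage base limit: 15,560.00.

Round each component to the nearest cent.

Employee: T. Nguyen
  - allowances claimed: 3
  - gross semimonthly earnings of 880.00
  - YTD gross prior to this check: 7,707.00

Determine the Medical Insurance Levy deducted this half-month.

Medical Insurance Levy: 8% × 880.00 = 70.40

70.40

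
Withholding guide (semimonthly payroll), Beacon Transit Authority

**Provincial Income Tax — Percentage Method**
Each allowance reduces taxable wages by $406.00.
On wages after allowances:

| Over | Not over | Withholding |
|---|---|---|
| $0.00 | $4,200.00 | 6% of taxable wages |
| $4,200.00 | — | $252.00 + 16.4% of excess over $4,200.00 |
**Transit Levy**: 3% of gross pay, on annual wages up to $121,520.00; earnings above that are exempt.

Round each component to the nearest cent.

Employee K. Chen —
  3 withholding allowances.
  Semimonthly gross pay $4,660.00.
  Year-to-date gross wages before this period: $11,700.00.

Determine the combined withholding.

Provincial Income Tax: taxable = $4,660.00 − 3×$406.00 = $3,442.00
  6% × $3,442.00 = $206.52
Transit Levy: 3% × $4,660.00 = $139.80
Total: $206.52 + $139.80 = $346.32

$346.32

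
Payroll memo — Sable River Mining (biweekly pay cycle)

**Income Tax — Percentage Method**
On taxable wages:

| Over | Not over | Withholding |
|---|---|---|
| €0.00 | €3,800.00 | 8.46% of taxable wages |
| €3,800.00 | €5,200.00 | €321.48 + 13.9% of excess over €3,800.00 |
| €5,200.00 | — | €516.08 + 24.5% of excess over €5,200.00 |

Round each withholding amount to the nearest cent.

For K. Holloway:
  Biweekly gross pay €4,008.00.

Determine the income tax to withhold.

€350.39

Income Tax: taxable = €4,008.00
  €321.48 + 13.9% × (€4,008.00 − €3,800.00) = €321.48 + 13.9% × €208.00 = €350.39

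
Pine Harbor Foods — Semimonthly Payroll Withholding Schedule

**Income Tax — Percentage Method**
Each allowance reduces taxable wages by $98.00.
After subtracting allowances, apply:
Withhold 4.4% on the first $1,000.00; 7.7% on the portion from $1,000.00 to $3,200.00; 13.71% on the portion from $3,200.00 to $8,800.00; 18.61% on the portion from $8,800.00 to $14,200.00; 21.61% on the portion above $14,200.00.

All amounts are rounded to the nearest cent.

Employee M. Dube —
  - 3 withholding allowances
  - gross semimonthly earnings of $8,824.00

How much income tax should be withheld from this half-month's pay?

Income Tax: taxable = $8,824.00 − 3×$98.00 = $8,530.00
  $213.40 + 13.71% × ($8,530.00 − $3,200.00) = $213.40 + 13.71% × $5,330.00 = $944.14

$944.14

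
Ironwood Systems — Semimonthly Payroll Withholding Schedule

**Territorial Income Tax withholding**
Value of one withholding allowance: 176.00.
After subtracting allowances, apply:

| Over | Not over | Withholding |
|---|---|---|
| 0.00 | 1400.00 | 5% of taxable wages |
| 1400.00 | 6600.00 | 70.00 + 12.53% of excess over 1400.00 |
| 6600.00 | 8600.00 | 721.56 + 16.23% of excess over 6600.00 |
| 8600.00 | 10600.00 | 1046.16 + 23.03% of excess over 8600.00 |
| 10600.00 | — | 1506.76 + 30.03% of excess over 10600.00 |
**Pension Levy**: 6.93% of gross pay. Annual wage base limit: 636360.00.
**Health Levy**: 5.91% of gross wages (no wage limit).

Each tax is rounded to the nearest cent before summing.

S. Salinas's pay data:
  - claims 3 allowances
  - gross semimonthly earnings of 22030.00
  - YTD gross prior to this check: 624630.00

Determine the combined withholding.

6895.49

Territorial Income Tax: taxable = 22030.00 − 3×176.00 = 21502.00
  1506.76 + 30.03% × (21502.00 − 10600.00) = 1506.76 + 30.03% × 10902.00 = 4780.63
Pension Levy: cap 636360.00 − YTD 624630.00 = 11730.00 subject; 6.93% × 11730.00 = 812.89
Health Levy: 5.91% × 22030.00 = 1301.97
Total: 4780.63 + 812.89 + 1301.97 = 6895.49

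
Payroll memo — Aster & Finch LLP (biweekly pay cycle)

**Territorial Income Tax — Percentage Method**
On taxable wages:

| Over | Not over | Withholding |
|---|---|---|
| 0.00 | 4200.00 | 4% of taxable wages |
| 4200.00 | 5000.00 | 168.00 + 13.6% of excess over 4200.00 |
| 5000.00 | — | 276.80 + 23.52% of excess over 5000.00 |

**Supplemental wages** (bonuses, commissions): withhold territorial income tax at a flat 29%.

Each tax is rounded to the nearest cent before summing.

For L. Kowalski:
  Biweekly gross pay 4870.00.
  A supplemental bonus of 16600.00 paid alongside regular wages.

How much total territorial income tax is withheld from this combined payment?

5073.12

Territorial Income Tax: taxable = 4870.00
  168.00 + 13.6% × (4870.00 − 4200.00) = 168.00 + 13.6% × 670.00 = 259.12
Supplemental (29% flat on bonus): 29% × 16600.00 = 4814.00
Total territorial income tax: 259.12 + 4814.00 = 5073.12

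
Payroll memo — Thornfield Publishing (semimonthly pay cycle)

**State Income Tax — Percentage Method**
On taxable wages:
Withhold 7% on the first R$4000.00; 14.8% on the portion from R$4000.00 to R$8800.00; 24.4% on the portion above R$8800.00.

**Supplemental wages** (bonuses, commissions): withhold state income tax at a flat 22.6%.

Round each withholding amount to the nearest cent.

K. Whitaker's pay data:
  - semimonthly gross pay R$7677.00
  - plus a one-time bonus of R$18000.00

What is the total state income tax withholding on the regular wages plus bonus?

R$4892.20

State Income Tax: taxable = R$7677.00
  R$280.00 + 14.8% × (R$7677.00 − R$4000.00) = R$280.00 + 14.8% × R$3677.00 = R$824.20
Supplemental (22.6% flat on bonus): 22.6% × R$18000.00 = R$4068.00
Total state income tax: R$824.20 + R$4068.00 = R$4892.20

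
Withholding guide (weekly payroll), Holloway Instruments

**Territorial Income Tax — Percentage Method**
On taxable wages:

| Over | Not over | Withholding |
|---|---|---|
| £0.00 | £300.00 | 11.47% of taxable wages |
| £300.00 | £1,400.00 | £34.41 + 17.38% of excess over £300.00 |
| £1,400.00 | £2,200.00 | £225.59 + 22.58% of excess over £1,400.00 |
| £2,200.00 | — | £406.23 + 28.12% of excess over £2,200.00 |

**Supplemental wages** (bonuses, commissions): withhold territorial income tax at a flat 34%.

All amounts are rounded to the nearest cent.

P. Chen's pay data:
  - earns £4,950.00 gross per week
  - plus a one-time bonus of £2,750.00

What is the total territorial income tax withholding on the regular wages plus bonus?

£2,114.53

Territorial Income Tax: taxable = £4,950.00
  £406.23 + 28.12% × (£4,950.00 − £2,200.00) = £406.23 + 28.12% × £2,750.00 = £1,179.53
Supplemental (34% flat on bonus): 34% × £2,750.00 = £935.00
Total territorial income tax: £1,179.53 + £935.00 = £2,114.53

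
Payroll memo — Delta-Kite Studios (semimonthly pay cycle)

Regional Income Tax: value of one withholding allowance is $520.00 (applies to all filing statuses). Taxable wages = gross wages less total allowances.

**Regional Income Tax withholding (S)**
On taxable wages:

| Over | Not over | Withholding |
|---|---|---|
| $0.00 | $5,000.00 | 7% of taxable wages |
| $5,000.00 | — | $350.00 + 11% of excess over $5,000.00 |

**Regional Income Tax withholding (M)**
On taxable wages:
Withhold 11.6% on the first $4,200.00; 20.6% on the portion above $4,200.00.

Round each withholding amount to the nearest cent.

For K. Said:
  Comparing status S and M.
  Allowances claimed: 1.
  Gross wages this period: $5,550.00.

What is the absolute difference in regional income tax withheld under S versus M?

Regional Income Tax (S): taxable = $5,550.00 − 1×$520.00 = $5,030.00
  $350.00 + 11% × ($5,030.00 − $5,000.00) = $350.00 + 11% × $30.00 = $353.30
Regional Income Tax (M): taxable = $5,550.00 − 1×$520.00 = $5,030.00
  $487.20 + 20.6% × ($5,030.00 − $4,200.00) = $487.20 + 20.6% × $830.00 = $658.18
Difference: |$353.30 − $658.18| = $304.88 (higher under M)

$304.88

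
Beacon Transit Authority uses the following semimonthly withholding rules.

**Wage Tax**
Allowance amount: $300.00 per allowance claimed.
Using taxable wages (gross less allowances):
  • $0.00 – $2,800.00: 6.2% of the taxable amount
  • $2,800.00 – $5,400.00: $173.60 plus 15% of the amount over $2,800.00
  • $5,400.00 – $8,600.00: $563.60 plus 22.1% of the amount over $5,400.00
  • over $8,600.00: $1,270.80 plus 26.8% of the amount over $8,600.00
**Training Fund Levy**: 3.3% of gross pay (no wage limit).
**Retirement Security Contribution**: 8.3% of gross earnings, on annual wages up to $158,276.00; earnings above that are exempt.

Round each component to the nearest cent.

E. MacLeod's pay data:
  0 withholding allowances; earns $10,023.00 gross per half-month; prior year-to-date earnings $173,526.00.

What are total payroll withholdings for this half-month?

Wage Tax: taxable = $10,023.00
  $1,270.80 + 26.8% × ($10,023.00 − $8,600.00) = $1,270.80 + 26.8% × $1,423.00 = $1,652.16
Training Fund Levy: 3.3% × $10,023.00 = $330.76
Retirement Security Contribution: YTD $173,526.00 ≥ cap $158,276.00 → $0.00
Total: $1,652.16 + $330.76 + $0.00 = $1,982.92

$1,982.92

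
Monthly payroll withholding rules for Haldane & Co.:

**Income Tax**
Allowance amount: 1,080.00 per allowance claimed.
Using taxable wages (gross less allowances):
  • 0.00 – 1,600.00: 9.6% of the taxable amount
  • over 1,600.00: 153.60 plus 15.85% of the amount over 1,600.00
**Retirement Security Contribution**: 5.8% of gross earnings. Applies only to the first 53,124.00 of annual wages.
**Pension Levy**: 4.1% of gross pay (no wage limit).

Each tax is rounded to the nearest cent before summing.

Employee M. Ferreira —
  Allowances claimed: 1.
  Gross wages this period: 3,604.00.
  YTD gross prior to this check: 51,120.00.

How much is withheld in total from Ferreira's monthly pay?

Income Tax: taxable = 3,604.00 − 1×1,080.00 = 2,524.00
  153.60 + 15.85% × (2,524.00 − 1,600.00) = 153.60 + 15.85% × 924.00 = 300.05
Retirement Security Contribution: cap 53,124.00 − YTD 51,120.00 = 2,004.00 subject; 5.8% × 2,004.00 = 116.23
Pension Levy: 4.1% × 3,604.00 = 147.76
Total: 300.05 + 116.23 + 147.76 = 564.04

564.04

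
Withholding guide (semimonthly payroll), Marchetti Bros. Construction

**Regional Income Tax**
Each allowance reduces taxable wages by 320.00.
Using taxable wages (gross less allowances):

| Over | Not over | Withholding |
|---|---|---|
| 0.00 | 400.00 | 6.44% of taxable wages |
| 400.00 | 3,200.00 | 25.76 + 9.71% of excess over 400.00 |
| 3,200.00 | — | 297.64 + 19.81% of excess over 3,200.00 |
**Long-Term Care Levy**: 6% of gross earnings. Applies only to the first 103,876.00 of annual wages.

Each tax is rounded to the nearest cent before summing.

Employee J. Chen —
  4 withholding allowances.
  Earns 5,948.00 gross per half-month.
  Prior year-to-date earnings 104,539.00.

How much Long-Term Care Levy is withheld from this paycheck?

Long-Term Care Levy: YTD 104,539.00 ≥ cap 103,876.00 → 0.00

0.00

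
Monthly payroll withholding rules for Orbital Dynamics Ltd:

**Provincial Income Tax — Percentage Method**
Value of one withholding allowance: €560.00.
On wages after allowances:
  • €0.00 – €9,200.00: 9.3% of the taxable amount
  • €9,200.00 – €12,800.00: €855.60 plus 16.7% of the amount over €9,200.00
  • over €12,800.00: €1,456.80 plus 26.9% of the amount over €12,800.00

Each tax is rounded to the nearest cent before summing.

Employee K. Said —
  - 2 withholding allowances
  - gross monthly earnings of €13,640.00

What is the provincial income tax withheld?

Provincial Income Tax: taxable = €13,640.00 − 2×€560.00 = €12,520.00
  €855.60 + 16.7% × (€12,520.00 − €9,200.00) = €855.60 + 16.7% × €3,320.00 = €1,410.04

€1,410.04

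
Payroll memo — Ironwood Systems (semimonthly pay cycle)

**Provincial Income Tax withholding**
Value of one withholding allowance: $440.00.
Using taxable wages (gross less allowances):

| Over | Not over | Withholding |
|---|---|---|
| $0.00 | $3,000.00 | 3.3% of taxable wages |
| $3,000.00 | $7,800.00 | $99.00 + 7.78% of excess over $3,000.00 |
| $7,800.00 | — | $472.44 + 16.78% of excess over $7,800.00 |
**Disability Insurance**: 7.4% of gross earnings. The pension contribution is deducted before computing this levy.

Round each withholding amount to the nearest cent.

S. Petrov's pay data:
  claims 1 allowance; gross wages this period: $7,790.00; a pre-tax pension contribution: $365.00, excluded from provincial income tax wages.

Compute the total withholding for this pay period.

$958.48

Provincial Income Tax: taxable = $7,790.00 − $365.00 − 1×$440.00 = $6,985.00
  $99.00 + 7.78% × ($6,985.00 − $3,000.00) = $99.00 + 7.78% × $3,985.00 = $409.03
Disability Insurance: 7.4% × $7,425.00 = $549.45
Total: $409.03 + $549.45 = $958.48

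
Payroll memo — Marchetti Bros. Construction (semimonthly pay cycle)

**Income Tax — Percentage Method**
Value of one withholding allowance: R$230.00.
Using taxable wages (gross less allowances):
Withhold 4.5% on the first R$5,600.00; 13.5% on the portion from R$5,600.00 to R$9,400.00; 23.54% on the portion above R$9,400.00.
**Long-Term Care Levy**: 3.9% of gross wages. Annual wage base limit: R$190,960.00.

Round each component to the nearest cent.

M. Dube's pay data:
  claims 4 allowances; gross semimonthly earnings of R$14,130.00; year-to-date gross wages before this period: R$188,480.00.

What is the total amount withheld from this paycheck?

Income Tax: taxable = R$14,130.00 − 4×R$230.00 = R$13,210.00
  R$765.00 + 23.54% × (R$13,210.00 − R$9,400.00) = R$765.00 + 23.54% × R$3,810.00 = R$1,661.87
Long-Term Care Levy: cap R$190,960.00 − YTD R$188,480.00 = R$2,480.00 subject; 3.9% × R$2,480.00 = R$96.72
Total: R$1,661.87 + R$96.72 = R$1,758.59

R$1,758.59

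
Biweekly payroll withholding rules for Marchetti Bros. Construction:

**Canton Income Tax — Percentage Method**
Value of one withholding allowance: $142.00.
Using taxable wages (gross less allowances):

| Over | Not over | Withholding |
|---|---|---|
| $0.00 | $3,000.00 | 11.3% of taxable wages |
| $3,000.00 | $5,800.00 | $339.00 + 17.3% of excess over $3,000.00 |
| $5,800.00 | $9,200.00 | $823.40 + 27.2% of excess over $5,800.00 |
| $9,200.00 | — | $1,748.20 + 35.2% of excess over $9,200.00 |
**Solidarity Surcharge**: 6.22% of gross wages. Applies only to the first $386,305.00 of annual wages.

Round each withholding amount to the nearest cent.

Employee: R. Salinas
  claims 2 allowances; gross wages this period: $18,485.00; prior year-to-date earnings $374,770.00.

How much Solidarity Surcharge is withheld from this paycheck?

$717.48

Solidarity Surcharge: cap $386,305.00 − YTD $374,770.00 = $11,535.00 subject; 6.22% × $11,535.00 = $717.48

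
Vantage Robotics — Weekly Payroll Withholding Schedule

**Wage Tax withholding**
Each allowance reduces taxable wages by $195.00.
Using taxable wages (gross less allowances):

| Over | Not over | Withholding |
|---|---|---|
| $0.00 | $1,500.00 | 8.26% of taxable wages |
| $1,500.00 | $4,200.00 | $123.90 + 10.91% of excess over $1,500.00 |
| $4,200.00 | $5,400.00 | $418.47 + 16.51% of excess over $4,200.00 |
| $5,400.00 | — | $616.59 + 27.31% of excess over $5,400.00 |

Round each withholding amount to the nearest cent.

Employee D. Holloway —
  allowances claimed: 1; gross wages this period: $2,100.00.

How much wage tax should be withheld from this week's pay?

$168.09

Wage Tax: taxable = $2,100.00 − 1×$195.00 = $1,905.00
  $123.90 + 10.91% × ($1,905.00 − $1,500.00) = $123.90 + 10.91% × $405.00 = $168.09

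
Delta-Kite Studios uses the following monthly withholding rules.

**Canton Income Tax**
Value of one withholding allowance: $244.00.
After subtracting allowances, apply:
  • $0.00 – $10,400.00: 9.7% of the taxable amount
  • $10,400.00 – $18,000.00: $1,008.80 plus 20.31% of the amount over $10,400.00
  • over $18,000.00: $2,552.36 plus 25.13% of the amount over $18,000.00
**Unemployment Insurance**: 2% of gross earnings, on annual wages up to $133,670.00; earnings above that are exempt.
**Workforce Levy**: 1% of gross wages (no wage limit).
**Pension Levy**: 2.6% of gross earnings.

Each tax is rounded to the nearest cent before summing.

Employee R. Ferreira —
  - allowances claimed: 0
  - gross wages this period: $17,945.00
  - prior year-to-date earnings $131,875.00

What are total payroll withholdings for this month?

$3,223.11

Canton Income Tax: taxable = $17,945.00
  $1,008.80 + 20.31% × ($17,945.00 − $10,400.00) = $1,008.80 + 20.31% × $7,545.00 = $2,541.19
Unemployment Insurance: cap $133,670.00 − YTD $131,875.00 = $1,795.00 subject; 2% × $1,795.00 = $35.90
Workforce Levy: 1% × $17,945.00 = $179.45
Pension Levy: 2.6% × $17,945.00 = $466.57
Total: $2,541.19 + $35.90 + $179.45 + $466.57 = $3,223.11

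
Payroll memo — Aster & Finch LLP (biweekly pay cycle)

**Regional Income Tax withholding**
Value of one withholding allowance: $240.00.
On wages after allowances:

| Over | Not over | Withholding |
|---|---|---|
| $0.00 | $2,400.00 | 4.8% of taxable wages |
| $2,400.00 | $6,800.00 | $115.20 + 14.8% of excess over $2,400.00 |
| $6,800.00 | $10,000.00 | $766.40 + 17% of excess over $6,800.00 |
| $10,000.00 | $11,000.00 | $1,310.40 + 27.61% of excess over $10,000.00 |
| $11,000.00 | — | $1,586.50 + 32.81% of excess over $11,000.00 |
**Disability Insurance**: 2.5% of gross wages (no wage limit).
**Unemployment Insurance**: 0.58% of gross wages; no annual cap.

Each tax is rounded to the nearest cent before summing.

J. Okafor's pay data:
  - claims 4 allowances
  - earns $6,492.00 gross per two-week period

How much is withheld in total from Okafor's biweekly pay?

Regional Income Tax: taxable = $6,492.00 − 4×$240.00 = $5,532.00
  $115.20 + 14.8% × ($5,532.00 − $2,400.00) = $115.20 + 14.8% × $3,132.00 = $578.74
Disability Insurance: 2.5% × $6,492.00 = $162.30
Unemployment Insurance: 0.58% × $6,492.00 = $37.65
Total: $578.74 + $162.30 + $37.65 = $778.69

$778.69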